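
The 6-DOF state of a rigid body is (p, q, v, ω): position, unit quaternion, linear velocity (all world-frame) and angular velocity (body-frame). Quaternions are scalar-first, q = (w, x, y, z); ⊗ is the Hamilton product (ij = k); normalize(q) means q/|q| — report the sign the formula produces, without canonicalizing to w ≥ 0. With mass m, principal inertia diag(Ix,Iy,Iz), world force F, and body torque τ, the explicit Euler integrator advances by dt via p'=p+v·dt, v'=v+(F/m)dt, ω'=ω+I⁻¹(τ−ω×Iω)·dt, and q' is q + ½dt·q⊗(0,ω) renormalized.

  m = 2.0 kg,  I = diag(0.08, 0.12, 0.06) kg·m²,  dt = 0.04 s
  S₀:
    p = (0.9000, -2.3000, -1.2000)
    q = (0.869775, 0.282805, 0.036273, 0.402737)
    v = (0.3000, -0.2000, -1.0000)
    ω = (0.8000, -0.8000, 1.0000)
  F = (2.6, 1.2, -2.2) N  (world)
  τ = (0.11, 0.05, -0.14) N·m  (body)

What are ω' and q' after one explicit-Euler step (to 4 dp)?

ω×(Iω) gyroscopic = (0.0480, 0.0160, -0.0256)
α = I⁻¹(τ − ω×Iω) = (0.7750, 0.2833, -1.9067)
ω' = ω + α·dt = (0.8310, -0.7887, 0.9237)
Hamilton product q⊗(0,ω) = (-0.5999626, 1.0542826, -0.6564354, 0.6145126)
q + ½dt·q⊗(0,ω), renormalized = (0.8574, 0.3038, 0.0231, 0.4148)

ω' = (0.8310, -0.7887, 0.9237)
q' = (0.8574, 0.3038, 0.0231, 0.4148)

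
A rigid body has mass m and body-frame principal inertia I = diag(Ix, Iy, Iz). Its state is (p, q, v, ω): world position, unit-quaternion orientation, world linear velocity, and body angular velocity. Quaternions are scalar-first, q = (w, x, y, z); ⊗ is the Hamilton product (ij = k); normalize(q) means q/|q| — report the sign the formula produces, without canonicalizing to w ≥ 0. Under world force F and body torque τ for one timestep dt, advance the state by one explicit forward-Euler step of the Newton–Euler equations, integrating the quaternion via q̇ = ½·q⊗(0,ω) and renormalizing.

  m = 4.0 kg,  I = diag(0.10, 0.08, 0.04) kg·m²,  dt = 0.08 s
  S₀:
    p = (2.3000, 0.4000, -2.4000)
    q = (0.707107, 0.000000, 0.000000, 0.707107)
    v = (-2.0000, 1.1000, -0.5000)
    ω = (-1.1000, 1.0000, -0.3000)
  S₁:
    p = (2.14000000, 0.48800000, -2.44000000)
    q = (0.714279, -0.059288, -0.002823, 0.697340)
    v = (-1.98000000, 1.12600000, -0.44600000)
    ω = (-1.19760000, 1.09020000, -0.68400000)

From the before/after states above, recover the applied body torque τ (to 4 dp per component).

τ = (-0.1100, 0.1100, -0.1700)

ω₁ − ω₀ = (-0.09760000, 0.09020000, -0.38400000)
ω₀×(Iω₀) = (0.0120, 0.0198, 0.0220)
τ = I·(Δω/dt) + ω₀×(Iω₀) = (-0.1100, 0.1100, -0.1700)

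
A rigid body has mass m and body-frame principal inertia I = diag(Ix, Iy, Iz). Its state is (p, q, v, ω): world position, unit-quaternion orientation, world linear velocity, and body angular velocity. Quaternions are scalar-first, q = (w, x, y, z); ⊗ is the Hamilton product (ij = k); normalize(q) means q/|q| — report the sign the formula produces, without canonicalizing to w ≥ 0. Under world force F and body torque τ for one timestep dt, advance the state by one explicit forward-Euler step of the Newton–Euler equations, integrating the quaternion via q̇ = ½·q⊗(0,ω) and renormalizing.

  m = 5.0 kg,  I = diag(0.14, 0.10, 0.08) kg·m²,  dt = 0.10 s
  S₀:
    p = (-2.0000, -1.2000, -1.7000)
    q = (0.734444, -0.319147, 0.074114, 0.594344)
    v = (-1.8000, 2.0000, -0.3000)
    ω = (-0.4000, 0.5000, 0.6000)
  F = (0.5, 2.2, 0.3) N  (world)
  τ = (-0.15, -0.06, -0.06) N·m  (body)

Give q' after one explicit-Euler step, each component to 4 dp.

Hamilton product q⊗(0,ω) = (-0.5213222, -0.5464812, 0.3209726, 0.3107385)
q' = normalize(q + ½dt·q⊗(0,ω)) = (0.7077, -0.3461, 0.0901, 0.6093)

q' = (0.7077, -0.3461, 0.0901, 0.6093)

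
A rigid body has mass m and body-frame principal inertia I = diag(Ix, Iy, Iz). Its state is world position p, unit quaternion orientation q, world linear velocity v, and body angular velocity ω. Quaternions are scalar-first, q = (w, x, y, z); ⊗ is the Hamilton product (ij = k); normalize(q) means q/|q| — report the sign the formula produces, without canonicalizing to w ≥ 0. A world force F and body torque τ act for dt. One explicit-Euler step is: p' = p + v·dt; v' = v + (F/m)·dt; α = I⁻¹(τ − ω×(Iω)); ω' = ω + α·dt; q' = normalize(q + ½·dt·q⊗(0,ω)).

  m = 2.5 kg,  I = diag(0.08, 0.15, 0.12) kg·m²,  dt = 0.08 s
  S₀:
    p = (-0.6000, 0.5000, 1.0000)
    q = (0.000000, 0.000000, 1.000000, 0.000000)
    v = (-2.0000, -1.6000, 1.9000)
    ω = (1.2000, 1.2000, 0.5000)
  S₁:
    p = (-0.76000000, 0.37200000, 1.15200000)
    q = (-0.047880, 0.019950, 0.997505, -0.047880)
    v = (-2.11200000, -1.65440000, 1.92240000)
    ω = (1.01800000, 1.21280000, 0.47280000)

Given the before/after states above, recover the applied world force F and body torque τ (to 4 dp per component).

rate change Δω = (-0.18200000, 0.01280000, -0.02720000)
τ = I·(Δω/dt) + ω₀×(Iω₀) = (-0.2000, 0.0000, 0.0600)
v₁ − v₀ = (-0.11200000, -0.05440000, 0.02240000)
applied force F = (-3.5000, -1.7000, 0.7000)

F = (-3.5000, -1.7000, 0.7000)
τ = (-0.2000, 0.0000, 0.0600)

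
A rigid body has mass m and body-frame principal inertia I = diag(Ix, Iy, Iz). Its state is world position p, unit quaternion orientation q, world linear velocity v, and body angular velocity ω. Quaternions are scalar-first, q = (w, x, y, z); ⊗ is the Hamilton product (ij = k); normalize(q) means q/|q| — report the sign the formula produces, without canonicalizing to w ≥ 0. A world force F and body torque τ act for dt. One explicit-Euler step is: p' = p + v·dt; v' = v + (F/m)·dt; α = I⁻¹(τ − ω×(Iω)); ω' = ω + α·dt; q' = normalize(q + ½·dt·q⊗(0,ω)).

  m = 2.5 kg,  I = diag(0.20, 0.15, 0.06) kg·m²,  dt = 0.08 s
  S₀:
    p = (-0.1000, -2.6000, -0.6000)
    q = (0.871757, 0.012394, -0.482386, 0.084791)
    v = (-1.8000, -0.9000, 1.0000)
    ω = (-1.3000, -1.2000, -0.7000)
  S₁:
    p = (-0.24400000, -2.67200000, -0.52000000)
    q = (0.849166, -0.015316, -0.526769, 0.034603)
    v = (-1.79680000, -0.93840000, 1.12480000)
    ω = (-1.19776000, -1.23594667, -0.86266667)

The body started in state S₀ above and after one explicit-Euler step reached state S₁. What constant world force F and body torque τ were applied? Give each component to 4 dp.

F = (0.1000, -1.2000, 3.9000)
τ = (0.1800, 0.0600, -0.2000)

Δω = ω₁−ω₀ = (0.10224000, -0.03594667, -0.16266667)
ω₀×(Iω₀) = (-0.0756, 0.1274, -0.0780)
I·α + gyro = (0.1800, 0.0600, -0.2000)
Δv = v₁−v₀ = (0.00320000, -0.03840000, 0.12480000)
F = m·Δv/dt = (0.1000, -1.2000, 3.9000)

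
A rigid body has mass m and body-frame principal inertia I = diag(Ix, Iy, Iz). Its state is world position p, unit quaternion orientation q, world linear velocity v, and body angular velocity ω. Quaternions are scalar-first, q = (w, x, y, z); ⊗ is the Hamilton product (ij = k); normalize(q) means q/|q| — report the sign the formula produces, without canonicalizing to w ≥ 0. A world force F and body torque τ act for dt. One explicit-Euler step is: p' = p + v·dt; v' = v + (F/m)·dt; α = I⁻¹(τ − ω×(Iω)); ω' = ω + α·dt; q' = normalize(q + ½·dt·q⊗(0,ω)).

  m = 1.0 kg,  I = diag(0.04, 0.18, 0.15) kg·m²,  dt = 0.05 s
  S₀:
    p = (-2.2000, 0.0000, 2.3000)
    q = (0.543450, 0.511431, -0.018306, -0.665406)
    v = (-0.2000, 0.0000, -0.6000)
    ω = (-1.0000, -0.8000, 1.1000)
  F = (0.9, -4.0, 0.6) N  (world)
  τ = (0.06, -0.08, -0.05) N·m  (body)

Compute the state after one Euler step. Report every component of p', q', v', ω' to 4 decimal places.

ω×(Iω) gyroscopic = (0.0264, 0.1210, 0.1120)
(τ − ω×Iω)/I = (0.8400, -1.1167, -1.0800)
ω + α·dt = (-0.9580, -0.8558, 1.0460)
q⊗(0,ω) = (1.2287328, -1.0959114, -0.3319281, 0.1703442)
updated quaternion q' = (0.5737, 0.4836, -0.0266, -0.6606)
a = (0.9000, -4.0000, 0.6000)
new position p' = (-2.2100, 0.0000, 2.2700)
new velocity v' = (-0.1550, -0.2000, -0.5700)

p' = (-2.2100, 0.0000, 2.2700)
q' = (0.5737, 0.4836, -0.0266, -0.6606)
v' = (-0.1550, -0.2000, -0.5700)
ω' = (-0.9580, -0.8558, 1.0460)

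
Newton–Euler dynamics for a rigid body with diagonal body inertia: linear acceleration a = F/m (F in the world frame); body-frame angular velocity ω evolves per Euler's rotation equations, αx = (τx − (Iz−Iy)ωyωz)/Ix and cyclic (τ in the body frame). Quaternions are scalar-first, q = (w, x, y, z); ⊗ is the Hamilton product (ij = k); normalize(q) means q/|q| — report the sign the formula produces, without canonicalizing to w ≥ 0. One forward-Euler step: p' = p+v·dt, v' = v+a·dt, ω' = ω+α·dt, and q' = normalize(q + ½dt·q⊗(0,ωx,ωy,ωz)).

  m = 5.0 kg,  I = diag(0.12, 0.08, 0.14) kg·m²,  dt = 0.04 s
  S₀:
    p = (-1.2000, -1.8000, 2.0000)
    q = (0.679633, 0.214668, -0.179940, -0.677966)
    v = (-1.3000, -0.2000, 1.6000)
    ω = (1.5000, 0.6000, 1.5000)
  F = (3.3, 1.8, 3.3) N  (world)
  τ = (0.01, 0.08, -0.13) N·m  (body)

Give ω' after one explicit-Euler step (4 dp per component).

ω' = (1.4853, 0.6625, 1.4731)

gyro term ω×Iω = (0.0540, -0.0450, -0.0360)
α = I⁻¹(τ − ω×Iω) = (-0.3667, 1.5625, -0.6714)
new body rate ω' = (1.4853, 0.6625, 1.4731)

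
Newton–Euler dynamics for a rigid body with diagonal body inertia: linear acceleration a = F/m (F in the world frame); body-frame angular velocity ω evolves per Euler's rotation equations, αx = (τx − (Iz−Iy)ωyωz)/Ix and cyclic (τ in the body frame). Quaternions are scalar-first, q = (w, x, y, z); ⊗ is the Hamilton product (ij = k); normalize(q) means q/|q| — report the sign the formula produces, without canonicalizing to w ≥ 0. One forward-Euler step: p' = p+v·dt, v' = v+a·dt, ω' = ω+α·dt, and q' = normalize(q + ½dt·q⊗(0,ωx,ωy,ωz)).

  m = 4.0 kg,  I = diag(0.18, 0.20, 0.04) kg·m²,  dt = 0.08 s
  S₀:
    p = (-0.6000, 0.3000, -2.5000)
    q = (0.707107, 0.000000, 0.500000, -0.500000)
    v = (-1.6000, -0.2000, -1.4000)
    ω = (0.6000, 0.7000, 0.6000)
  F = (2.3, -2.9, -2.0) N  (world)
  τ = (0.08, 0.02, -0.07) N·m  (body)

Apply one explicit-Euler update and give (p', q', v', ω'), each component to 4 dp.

p' = (-0.7280, 0.2840, -2.6120)
q' = (0.7044, 0.0429, 0.5073, -0.4946)
v' = (-1.5540, -0.2580, -1.4400)
ω' = (0.6654, 0.6878, 0.4432)

a = (0.5750, -0.7250, -0.5000)
new position p' = (-0.7280, 0.2840, -2.6120)
new velocity v' = (-1.5540, -0.2580, -1.4400)
angular accel α = (0.8178, -0.1520, -1.9600)
ω' = ω + α·dt = (0.6654, 0.6878, 0.4432)
Hamilton product q⊗(0,ω) = (-0.0500000, 1.0742642, 0.1949749, 0.1242642)
updated quaternion q' = (0.7044, 0.0429, 0.5073, -0.4946)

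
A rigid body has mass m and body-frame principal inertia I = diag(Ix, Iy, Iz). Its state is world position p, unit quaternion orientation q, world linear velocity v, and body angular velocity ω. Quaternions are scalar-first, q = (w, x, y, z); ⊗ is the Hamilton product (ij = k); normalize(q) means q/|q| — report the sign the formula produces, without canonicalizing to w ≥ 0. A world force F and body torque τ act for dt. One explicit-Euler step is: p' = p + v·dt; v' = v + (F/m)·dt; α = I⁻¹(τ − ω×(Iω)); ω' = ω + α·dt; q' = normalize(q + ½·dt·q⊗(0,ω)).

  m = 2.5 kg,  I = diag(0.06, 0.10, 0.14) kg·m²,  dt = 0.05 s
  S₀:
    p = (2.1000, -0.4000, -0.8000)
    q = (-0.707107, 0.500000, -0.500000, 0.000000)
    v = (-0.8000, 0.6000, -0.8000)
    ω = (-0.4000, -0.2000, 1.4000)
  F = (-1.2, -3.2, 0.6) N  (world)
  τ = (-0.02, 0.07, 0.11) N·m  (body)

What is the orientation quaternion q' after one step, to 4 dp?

2q̇ = q⊗(0,ω) = (0.1000000, -0.4171572, -0.5585786, -1.2899498)
updated quaternion q' = (-0.7041, 0.4892, -0.5136, -0.0322)

q' = (-0.7041, 0.4892, -0.5136, -0.0322)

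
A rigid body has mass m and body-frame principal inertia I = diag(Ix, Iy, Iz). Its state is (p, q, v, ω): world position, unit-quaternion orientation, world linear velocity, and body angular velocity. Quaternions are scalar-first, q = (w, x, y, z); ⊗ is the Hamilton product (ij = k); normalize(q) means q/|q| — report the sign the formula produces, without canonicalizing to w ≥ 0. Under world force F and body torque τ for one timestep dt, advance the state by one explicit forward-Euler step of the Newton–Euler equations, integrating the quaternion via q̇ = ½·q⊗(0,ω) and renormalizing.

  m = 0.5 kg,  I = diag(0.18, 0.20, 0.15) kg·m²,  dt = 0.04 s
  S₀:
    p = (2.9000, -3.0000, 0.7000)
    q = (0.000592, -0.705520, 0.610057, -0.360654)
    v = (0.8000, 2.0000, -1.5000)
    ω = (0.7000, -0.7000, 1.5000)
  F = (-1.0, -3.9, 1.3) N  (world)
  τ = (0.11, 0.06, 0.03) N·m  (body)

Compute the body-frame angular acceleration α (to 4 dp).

α = (0.3194, 0.1425, 0.2653)

precession coupling ω×(Iω) = (0.0525, 0.0315, -0.0098)
α = I⁻¹(τ − ω×Iω) = (0.3194, 0.1425, 0.2653)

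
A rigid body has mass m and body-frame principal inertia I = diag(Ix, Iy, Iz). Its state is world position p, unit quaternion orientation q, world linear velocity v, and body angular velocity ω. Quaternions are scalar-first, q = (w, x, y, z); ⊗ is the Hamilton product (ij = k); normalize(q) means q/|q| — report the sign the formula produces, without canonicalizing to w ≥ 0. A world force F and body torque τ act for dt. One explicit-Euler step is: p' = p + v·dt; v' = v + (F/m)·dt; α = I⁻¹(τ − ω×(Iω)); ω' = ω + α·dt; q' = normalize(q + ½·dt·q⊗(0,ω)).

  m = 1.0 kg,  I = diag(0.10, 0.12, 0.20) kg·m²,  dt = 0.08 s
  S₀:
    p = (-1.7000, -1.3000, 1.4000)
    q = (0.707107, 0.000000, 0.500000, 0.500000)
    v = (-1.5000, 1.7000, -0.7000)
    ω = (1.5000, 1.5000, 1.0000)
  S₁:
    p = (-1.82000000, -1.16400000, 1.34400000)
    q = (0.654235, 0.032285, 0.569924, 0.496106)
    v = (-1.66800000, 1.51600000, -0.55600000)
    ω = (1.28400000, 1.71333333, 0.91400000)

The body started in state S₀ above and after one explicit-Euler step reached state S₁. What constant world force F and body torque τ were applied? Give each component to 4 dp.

F = (-2.1000, -2.3000, 1.8000)
τ = (-0.1500, 0.1700, -0.1700)

Δω = ω₁−ω₀ = (-0.21600000, 0.21333333, -0.08600000)
gyro term ω₀×Iω₀ = (0.1200, -0.1500, 0.0450)
I·α + gyro = (-0.1500, 0.1700, -0.1700)
velocity change Δv = (-0.16800000, -0.18400000, 0.14400000)
applied force F = (-2.1000, -2.3000, 1.8000)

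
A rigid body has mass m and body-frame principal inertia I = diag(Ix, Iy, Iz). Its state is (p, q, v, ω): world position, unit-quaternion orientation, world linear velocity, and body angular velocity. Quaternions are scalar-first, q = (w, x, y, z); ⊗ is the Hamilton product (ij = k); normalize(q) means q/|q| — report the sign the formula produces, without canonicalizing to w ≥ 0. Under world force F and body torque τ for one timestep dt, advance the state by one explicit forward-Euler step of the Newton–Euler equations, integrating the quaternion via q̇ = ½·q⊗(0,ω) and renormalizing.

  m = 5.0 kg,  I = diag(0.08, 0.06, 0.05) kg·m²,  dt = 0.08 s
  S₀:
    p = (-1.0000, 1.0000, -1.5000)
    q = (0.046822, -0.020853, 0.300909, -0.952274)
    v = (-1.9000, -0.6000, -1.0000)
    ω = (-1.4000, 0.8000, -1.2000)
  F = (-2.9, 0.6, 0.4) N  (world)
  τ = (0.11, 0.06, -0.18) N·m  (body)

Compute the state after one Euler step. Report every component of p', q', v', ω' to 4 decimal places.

α = I⁻¹(τ − ω×Iω) = (1.2550, 0.1600, -4.0480)
new body rate ω' = (-1.2996, 0.8128, -1.5238)
2q̇ = q⊗(0,ω) = (-1.4126502, 0.3351776, 1.3456176, 0.3484038)
q' = normalize(q + ½dt·q⊗(0,ω)) = (-0.0097, -0.0074, 0.3536, -0.9353)
linear accel F/m = (-0.5800, 0.1200, 0.0800)
new position p' = (-1.1520, 0.9520, -1.5800)
v' = v + a·dt = (-1.9464, -0.5904, -0.9936)

p' = (-1.1520, 0.9520, -1.5800)
q' = (-0.0097, -0.0074, 0.3536, -0.9353)
v' = (-1.9464, -0.5904, -0.9936)
ω' = (-1.2996, 0.8128, -1.5238)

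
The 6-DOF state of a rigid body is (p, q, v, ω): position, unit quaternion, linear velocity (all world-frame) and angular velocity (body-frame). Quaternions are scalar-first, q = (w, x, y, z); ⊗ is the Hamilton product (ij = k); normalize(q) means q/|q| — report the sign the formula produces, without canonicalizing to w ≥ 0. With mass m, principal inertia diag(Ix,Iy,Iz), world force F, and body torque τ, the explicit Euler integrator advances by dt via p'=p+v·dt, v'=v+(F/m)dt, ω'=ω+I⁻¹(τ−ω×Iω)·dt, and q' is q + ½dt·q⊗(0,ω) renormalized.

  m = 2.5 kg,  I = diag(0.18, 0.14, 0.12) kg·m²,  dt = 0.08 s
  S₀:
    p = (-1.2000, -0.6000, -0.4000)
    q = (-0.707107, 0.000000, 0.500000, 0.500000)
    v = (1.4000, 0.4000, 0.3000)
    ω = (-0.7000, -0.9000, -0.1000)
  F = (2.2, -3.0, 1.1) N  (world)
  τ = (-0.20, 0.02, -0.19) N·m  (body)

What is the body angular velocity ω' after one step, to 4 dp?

α = I⁻¹(τ − ω×Iω) = (-1.1011, 0.1129, -1.3733)
ω + α·dt = (-0.7881, -0.8910, -0.2099)

ω' = (-0.7881, -0.8910, -0.2099)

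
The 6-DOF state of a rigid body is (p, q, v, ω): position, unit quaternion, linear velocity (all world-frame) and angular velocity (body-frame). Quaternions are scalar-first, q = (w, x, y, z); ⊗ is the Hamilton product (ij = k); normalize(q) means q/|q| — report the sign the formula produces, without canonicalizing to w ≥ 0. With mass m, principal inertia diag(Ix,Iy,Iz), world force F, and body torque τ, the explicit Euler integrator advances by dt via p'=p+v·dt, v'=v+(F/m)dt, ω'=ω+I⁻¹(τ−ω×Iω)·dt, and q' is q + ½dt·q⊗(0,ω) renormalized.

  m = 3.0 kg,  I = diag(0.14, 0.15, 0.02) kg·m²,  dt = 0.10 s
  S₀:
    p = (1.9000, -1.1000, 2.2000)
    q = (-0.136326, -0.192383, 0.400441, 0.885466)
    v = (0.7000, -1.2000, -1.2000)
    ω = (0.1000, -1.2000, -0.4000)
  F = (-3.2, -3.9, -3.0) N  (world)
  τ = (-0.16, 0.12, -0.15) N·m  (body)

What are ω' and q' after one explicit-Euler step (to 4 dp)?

precession coupling ω×(Iω) = (-0.0624, -0.0048, -0.0012)
(τ − ω×Iω)/I = (-0.6971, 0.8320, -7.4400)
ω' = ω + α·dt = (0.0303, -1.1168, -1.1440)
2q̇ = q⊗(0,ω) = (0.8539539, 0.8887502, 0.1751846, 0.2453459)
q + ½dt·q⊗(0,ω), renormalized = (-0.0934, -0.1476, 0.4084, 0.8959)

ω' = (0.0303, -1.1168, -1.1440)
q' = (-0.0934, -0.1476, 0.4084, 0.8959)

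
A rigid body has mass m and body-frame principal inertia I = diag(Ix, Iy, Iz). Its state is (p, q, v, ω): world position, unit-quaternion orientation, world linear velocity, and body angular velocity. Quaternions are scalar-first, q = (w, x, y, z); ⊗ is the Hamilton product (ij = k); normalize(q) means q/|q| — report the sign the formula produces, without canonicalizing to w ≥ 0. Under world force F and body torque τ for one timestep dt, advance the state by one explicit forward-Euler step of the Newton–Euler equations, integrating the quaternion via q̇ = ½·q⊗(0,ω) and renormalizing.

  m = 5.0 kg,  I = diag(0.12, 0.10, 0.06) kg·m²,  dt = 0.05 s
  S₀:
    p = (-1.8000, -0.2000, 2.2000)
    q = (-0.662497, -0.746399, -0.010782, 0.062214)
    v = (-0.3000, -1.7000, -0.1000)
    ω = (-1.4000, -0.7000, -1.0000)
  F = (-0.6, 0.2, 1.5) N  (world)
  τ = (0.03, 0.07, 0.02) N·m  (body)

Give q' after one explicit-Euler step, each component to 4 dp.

q' = (-0.6865, -0.7211, -0.0200, 0.0914)

2q̇ = q⊗(0,ω) = (-0.9902920, 0.9818276, -0.3697507, 1.1698815)
q + ½dt·q⊗(0,ω), renormalized = (-0.6865, -0.7211, -0.0200, 0.0914)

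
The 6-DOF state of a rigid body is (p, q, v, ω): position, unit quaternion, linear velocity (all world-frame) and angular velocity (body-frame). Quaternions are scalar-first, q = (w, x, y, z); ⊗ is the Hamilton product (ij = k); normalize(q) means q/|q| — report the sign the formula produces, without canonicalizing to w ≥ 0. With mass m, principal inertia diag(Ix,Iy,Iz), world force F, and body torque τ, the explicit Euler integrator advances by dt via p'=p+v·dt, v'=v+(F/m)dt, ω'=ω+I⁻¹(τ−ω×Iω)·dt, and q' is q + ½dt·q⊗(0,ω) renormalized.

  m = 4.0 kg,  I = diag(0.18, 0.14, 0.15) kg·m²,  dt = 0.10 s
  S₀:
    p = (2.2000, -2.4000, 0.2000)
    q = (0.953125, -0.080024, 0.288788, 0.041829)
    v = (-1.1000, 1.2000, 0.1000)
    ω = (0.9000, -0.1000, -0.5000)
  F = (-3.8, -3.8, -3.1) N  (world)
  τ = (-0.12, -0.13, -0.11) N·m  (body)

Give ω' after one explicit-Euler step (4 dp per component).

ω' = (0.8331, -0.1832, -0.5757)

precession coupling ω×(Iω) = (0.0005, -0.0135, 0.0036)
α = I⁻¹(τ − ω×Iω) = (-0.6694, -0.8321, -0.7573)
ω' = ω + α·dt = (0.8331, -0.1832, -0.5757)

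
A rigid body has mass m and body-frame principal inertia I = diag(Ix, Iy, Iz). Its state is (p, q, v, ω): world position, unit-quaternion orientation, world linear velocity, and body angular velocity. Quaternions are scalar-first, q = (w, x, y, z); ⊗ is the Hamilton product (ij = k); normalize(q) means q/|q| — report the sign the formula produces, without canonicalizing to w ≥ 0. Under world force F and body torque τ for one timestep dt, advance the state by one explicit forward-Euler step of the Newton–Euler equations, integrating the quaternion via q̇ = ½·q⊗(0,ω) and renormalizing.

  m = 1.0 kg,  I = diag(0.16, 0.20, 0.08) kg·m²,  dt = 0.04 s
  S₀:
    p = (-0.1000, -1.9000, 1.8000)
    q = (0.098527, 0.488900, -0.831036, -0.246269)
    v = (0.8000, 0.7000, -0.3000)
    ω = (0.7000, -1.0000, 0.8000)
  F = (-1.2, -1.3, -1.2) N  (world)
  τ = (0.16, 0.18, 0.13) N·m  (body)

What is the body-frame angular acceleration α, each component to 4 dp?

gyro term ω×Iω = (0.0960, 0.0448, -0.0280)
angular accel α = (0.4000, 0.6760, 1.9750)

α = (0.4000, 0.6760, 1.9750)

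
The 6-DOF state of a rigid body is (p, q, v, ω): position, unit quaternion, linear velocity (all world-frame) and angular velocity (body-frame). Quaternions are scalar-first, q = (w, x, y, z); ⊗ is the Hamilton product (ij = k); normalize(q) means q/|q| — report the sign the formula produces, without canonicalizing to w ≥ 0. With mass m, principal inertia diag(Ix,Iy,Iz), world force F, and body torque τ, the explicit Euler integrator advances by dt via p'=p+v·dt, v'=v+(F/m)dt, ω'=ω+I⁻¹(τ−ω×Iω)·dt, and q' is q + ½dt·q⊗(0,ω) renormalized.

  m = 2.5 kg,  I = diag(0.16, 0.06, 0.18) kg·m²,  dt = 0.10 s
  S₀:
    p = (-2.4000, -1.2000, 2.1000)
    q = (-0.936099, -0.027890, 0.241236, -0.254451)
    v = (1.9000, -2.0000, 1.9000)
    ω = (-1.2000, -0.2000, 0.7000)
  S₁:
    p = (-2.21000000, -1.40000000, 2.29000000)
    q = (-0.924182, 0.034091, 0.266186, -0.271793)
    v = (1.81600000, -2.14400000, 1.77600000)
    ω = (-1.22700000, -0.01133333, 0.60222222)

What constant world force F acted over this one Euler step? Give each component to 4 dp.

v₁ − v₀ = (-0.08400000, -0.14400000, -0.12400000)
m·(v₁−v₀)/dt = (-2.1000, -3.6000, -3.1000)

F = (-2.1000, -3.6000, -3.1000)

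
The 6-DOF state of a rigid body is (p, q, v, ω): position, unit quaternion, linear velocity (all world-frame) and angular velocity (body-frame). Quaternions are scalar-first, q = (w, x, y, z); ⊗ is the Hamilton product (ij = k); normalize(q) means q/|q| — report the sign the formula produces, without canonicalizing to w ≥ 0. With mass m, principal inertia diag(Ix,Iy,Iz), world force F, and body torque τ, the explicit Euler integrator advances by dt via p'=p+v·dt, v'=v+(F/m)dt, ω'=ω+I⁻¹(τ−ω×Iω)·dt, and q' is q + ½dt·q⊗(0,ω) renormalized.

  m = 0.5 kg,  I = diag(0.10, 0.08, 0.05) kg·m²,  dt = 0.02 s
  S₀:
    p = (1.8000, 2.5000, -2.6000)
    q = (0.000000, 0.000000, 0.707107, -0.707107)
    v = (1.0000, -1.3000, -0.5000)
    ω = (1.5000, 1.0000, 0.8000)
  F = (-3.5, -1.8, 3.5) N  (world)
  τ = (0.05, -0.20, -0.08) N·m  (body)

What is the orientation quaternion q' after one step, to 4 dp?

q⊗(0,ω) = (-0.1414214, 1.2727926, -1.0606605, -1.0606605)
updated quaternion q' = (-0.0014, 0.0127, 0.6964, -0.7176)

q' = (-0.0014, 0.0127, 0.6964, -0.7176)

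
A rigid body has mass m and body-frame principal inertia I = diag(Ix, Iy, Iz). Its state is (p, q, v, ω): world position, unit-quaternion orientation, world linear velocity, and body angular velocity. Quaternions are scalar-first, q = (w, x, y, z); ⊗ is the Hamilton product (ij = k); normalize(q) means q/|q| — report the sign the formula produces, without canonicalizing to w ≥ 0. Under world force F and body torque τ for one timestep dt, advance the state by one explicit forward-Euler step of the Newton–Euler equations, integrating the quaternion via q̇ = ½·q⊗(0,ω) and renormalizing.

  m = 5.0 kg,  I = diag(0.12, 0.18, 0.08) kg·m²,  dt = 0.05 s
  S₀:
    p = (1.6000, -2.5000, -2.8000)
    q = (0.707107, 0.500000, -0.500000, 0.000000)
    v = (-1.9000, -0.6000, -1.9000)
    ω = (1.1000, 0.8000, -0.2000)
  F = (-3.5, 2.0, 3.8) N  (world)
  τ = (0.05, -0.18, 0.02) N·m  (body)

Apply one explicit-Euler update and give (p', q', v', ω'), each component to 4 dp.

p' = (1.5050, -2.5300, -2.8950)
q' = (0.7029, 0.5216, -0.4831, 0.0202)
v' = (-1.9350, -0.5800, -1.8620)
ω' = (1.1142, 0.7524, -0.2205)

a = (-0.7000, 0.4000, 0.7600)
p + v·dt = (1.5050, -2.5300, -2.8950)
v + (F/m)dt = (-1.9350, -0.5800, -1.8620)
precession coupling ω×(Iω) = (0.0160, -0.0088, 0.0528)
α = I⁻¹(τ − ω×Iω) = (0.2833, -0.9511, -0.4100)
new body rate ω' = (1.1142, 0.7524, -0.2205)
q⊗(0,ω) = (-0.1500000, 0.8778177, 0.6656856, 0.8085786)
updated quaternion q' = (0.7029, 0.5216, -0.4831, 0.0202)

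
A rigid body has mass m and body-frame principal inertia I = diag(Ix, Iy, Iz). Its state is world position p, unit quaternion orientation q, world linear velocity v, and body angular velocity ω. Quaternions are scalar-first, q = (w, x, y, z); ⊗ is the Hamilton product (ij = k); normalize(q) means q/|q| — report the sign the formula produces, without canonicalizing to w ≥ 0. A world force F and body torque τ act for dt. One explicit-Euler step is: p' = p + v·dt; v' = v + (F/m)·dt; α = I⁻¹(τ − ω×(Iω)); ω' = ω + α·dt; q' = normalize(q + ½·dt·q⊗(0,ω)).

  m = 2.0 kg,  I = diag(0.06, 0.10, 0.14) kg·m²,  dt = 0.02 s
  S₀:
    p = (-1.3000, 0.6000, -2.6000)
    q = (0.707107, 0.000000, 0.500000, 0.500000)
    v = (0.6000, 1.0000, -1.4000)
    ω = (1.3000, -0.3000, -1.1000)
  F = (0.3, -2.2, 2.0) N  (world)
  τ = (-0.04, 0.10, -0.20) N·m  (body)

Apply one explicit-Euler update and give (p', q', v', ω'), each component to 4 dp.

a = F/m = (0.1500, -1.1000, 1.0000)
new position p' = (-1.2880, 0.6200, -2.6280)
v + (F/m)dt = (0.6030, 0.9780, -1.3800)
gyro term ω×Iω = (0.0132, 0.1144, -0.0156)
α = I⁻¹(τ − ω×Iω) = (-0.8867, -0.1440, -1.3171)
new body rate ω' = (1.2823, -0.3029, -1.1263)
q⊗(0,ω) = (0.7000000, 0.5192391, 0.4378679, -1.4278177)
updated quaternion q' = (0.7140, 0.0052, 0.5043, 0.4856)

p' = (-1.2880, 0.6200, -2.6280)
q' = (0.7140, 0.0052, 0.5043, 0.4856)
v' = (0.6030, 0.9780, -1.3800)
ω' = (1.2823, -0.3029, -1.1263)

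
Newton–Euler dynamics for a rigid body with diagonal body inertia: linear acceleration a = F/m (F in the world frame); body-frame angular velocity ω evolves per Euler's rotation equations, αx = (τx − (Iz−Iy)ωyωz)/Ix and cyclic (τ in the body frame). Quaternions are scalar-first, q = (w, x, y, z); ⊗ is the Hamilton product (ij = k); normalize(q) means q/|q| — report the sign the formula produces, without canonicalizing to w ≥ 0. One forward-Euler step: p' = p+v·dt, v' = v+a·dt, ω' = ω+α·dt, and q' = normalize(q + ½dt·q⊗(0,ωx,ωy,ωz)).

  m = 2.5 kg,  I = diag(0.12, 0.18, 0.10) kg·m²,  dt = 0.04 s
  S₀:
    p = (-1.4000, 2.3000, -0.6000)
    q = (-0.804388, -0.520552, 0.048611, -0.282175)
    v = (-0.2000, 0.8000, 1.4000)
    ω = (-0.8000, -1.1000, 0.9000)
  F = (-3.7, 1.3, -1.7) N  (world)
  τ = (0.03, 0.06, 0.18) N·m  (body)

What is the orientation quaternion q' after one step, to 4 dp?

q' = (-0.8061, -0.5127, 0.0801, -0.2843)

q⊗(0,ω) = (-0.1090120, 0.3768678, 1.5790636, -0.1124532)
updated quaternion q' = (-0.8061, -0.5127, 0.0801, -0.2843)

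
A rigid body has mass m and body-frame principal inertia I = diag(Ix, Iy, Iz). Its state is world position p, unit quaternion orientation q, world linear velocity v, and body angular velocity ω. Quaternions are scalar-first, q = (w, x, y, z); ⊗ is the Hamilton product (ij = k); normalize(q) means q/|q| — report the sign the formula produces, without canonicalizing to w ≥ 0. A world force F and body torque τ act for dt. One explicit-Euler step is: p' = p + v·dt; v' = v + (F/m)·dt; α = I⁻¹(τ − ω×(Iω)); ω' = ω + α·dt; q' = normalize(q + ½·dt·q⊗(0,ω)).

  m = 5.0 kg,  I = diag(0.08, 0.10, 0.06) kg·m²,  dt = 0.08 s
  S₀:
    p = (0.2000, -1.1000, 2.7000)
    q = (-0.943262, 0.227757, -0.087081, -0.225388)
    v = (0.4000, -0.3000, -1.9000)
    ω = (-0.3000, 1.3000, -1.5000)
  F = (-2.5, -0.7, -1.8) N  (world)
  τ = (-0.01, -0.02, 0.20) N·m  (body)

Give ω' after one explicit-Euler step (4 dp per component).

ω' = (-0.3880, 1.2768, -1.2229)

α = I⁻¹(τ − ω×Iω) = (-1.1000, -0.2900, 3.4633)
ω + α·dt = (-0.3880, 1.2768, -1.2229)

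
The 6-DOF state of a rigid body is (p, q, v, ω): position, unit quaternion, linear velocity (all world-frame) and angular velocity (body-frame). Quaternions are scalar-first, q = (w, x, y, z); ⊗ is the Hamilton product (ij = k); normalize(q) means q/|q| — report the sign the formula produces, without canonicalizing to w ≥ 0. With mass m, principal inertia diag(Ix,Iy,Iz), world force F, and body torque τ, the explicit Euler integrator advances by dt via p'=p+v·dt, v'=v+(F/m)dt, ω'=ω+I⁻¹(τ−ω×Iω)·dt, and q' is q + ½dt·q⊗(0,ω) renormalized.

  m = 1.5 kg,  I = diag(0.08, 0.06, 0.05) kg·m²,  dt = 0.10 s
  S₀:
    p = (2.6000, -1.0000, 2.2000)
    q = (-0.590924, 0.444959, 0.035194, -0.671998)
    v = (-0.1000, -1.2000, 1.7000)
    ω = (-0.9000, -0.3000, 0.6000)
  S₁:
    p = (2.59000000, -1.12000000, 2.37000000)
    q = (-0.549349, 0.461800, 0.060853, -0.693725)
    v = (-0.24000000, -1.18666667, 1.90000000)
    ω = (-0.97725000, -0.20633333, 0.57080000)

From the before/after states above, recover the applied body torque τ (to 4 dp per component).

Δω = ω₁−ω₀ = (-0.07725000, 0.09366667, -0.02920000)
gyro term ω₀×Iω₀ = (0.0018, -0.0162, -0.0054)
applied torque τ = (-0.0600, 0.0400, -0.0200)

τ = (-0.0600, 0.0400, -0.0200)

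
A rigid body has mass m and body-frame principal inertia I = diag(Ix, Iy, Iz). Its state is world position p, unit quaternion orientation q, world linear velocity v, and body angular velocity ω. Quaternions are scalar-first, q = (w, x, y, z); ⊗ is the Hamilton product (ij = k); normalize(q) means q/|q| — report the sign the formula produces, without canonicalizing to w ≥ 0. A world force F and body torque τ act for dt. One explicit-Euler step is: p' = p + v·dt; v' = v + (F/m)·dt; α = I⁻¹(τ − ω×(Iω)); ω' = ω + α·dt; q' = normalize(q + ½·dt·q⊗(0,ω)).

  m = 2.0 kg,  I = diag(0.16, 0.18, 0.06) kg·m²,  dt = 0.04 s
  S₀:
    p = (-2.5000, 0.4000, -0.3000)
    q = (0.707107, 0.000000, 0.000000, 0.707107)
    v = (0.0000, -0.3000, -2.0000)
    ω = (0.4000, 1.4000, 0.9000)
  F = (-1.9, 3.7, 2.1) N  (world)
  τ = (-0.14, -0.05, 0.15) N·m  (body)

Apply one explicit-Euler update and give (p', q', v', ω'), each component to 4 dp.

new position p' = (-2.5000, 0.3880, -0.3800)
v + (F/m)dt = (-0.0380, -0.2260, -1.9580)
ω×(Iω) gyroscopic = (-0.1512, 0.0360, 0.0112)
α = I⁻¹(τ − ω×Iω) = (0.0700, -0.4778, 2.3133)
ω + α·dt = (0.4028, 1.3809, 0.9925)
Hamilton product q⊗(0,ω) = (-0.6363963, -0.7071070, 1.2727926, 0.6363963)
updated quaternion q' = (0.6940, -0.0141, 0.0254, 0.7194)

p' = (-2.5000, 0.3880, -0.3800)
q' = (0.6940, -0.0141, 0.0254, 0.7194)
v' = (-0.0380, -0.2260, -1.9580)
ω' = (0.4028, 1.3809, 0.9925)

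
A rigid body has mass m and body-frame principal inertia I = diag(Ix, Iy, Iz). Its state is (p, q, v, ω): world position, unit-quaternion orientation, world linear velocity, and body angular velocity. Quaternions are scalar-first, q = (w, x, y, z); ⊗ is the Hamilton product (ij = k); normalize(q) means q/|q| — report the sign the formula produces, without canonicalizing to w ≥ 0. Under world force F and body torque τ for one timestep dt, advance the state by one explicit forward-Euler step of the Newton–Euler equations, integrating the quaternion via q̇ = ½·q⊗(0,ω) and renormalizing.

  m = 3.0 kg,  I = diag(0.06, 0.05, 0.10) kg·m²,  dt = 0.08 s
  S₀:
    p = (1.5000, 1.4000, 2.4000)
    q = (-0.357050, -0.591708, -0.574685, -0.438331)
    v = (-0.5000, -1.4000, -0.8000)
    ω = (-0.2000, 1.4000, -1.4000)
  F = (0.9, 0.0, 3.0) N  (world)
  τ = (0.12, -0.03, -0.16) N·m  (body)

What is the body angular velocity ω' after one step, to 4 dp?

ω' = (0.0907, 1.3699, -1.5302)

(τ − ω×Iω)/I = (3.6333, -0.3760, -1.6280)
ω' = ω + α·dt = (0.0907, 1.3699, -1.5302)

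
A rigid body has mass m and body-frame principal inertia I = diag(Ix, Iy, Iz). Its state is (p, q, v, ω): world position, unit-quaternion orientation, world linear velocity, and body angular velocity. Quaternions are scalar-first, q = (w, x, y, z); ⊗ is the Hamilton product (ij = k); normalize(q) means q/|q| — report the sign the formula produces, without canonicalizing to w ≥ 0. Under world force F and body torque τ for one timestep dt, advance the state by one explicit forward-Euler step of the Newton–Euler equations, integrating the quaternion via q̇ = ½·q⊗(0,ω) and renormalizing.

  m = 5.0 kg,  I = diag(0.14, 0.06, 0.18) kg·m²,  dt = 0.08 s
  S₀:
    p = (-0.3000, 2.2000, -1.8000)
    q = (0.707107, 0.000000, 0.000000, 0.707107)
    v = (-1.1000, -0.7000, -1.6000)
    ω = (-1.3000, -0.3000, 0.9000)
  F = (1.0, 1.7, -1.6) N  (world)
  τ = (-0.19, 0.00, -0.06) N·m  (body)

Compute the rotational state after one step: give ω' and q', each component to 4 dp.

gyro term ω×Iω = (-0.0324, 0.0468, -0.0312)
angular accel α = (-1.1257, -0.7800, -0.1600)
ω + α·dt = (-1.3901, -0.3624, 0.8872)
Hamilton product q⊗(0,ω) = (-0.6363963, -0.7071070, -1.1313712, 0.6363963)
q' = normalize(q + ½dt·q⊗(0,ω)) = (0.6802, -0.0282, -0.0452, 0.7310)

ω' = (-1.3901, -0.3624, 0.8872)
q' = (0.6802, -0.0282, -0.0452, 0.7310)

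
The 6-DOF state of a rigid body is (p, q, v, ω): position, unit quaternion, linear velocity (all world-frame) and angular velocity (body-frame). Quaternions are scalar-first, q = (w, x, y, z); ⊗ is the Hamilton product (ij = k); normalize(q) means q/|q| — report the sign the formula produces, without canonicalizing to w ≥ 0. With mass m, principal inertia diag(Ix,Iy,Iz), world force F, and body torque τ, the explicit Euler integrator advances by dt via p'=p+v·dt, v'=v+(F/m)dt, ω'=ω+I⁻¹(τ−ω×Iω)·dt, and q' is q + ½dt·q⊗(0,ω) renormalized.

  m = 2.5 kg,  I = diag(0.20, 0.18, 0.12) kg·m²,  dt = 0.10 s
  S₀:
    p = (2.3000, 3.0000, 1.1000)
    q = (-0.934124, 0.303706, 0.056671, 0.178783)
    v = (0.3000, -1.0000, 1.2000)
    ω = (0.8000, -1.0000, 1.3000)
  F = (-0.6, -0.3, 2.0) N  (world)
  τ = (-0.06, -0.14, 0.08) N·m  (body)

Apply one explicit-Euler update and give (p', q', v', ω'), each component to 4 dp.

p' = p + v·dt = (2.3300, 2.9000, 1.2200)
v' = v + a·dt = (0.2760, -1.0120, 1.2800)
precession coupling ω×(Iω) = (0.0780, 0.0832, 0.0160)
α = I⁻¹(τ − ω×Iω) = (-0.6900, -1.2400, 0.5333)
ω + α·dt = (0.7310, -1.1240, 1.3533)
Hamilton product q⊗(0,ω) = (-0.4187117, -0.4948439, 0.6823326, -1.5634040)
q' = normalize(q + ½dt·q⊗(0,ω)) = (-0.9511, 0.2778, 0.0904, 0.1002)

p' = (2.3300, 2.9000, 1.2200)
q' = (-0.9511, 0.2778, 0.0904, 0.1002)
v' = (0.2760, -1.0120, 1.2800)
ω' = (0.7310, -1.1240, 1.3533)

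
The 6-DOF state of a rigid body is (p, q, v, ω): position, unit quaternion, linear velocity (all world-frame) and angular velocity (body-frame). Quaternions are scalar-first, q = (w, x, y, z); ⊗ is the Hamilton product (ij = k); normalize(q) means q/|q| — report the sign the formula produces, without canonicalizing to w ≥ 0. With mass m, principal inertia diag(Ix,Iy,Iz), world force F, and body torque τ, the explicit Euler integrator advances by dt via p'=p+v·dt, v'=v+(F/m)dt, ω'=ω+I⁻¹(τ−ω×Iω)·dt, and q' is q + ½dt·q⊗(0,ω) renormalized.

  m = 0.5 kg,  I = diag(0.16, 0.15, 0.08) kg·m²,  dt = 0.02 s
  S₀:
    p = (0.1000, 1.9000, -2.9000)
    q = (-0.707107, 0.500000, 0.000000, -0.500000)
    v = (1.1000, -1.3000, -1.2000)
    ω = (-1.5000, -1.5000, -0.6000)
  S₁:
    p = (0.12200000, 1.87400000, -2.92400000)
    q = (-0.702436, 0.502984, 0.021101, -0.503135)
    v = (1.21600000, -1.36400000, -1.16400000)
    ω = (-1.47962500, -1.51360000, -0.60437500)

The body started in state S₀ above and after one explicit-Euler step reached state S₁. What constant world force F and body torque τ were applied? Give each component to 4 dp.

ω₁ − ω₀ = (0.02037500, -0.01360000, -0.00437500)
I·α + gyro = (0.1000, -0.0300, -0.0400)
Δv = v₁−v₀ = (0.11600000, -0.06400000, 0.03600000)
applied force F = (2.9000, -1.6000, 0.9000)

F = (2.9000, -1.6000, 0.9000)
τ = (0.1000, -0.0300, -0.0400)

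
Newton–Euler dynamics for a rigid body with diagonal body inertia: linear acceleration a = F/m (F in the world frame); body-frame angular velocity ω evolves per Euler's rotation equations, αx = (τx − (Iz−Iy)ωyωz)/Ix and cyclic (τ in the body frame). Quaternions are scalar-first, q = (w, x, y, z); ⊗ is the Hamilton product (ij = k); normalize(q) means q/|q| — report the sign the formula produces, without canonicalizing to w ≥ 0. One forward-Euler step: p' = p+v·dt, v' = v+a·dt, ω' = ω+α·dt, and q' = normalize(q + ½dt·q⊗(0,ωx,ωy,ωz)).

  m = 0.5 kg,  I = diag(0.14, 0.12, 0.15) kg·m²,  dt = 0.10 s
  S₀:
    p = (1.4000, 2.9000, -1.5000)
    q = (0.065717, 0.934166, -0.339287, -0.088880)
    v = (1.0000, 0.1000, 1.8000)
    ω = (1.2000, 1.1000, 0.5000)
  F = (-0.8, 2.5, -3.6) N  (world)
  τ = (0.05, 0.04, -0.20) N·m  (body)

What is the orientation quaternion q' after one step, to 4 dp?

Hamilton product q⊗(0,ω) = (-0.7033435, 0.0069849, -0.5014503, 1.4675855)
q' = normalize(q + ½dt·q⊗(0,ω)) = (0.0304, 0.9311, -0.3630, -0.0154)

q' = (0.0304, 0.9311, -0.3630, -0.0154)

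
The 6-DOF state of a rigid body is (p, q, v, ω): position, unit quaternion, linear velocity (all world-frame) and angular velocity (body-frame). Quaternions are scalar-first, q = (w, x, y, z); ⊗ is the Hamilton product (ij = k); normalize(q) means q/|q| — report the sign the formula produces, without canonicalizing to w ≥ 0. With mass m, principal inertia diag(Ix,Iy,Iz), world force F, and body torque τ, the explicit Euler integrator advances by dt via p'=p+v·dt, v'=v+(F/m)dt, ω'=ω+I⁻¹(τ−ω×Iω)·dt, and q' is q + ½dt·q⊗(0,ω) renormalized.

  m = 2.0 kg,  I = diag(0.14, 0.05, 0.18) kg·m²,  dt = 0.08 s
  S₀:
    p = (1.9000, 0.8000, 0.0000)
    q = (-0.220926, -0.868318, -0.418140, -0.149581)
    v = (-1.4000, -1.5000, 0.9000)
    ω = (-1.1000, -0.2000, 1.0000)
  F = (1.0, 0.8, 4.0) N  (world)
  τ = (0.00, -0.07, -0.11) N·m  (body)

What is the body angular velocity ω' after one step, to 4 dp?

ω' = (-1.0851, -0.3824, 0.9599)

(τ − ω×Iω)/I = (0.1857, -2.2800, -0.5011)
ω' = ω + α·dt = (-1.0851, -0.3824, 0.9599)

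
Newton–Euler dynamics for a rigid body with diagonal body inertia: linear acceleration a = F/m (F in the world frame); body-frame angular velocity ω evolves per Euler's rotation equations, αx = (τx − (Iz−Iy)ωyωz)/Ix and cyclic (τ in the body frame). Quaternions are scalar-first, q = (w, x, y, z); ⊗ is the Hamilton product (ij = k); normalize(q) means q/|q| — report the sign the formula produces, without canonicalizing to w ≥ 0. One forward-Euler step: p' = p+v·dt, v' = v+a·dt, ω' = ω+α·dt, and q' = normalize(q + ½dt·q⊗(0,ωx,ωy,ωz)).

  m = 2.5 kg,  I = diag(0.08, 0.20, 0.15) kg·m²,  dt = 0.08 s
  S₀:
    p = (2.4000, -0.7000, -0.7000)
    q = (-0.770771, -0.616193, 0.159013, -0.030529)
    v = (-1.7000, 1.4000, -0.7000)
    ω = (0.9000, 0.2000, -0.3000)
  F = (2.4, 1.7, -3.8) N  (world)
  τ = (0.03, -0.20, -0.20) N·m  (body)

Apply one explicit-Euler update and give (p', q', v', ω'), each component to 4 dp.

p' = (2.2640, -0.5880, -0.7560)
q' = (-0.7497, -0.6451, 0.1442, -0.0319)
v' = (-1.6232, 1.4544, -0.8216)
ω' = (0.9270, 0.1124, -0.4182)

gyro term ω×Iω = (0.0030, 0.0189, 0.0216)
α = I⁻¹(τ − ω×Iω) = (0.3375, -1.0945, -1.4773)
ω + α·dt = (0.9270, 0.1124, -0.4182)
q⊗(0,ω) = (0.5136124, -0.7352920, -0.3664882, -0.0351190)
q + ½dt·q⊗(0,ω), renormalized = (-0.7497, -0.6451, 0.1442, -0.0319)
a = (0.9600, 0.6800, -1.5200)
p' = p + v·dt = (2.2640, -0.5880, -0.7560)
new velocity v' = (-1.6232, 1.4544, -0.8216)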